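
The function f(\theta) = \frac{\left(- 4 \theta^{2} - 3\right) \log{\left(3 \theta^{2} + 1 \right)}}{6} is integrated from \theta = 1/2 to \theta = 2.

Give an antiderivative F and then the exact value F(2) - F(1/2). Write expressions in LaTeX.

Antiderivative: F(\theta) = - \frac{2 \theta^{3} \log{\left(3 \theta^{2} + 1 \right)}}{9} + \frac{4 \theta^{3}}{27} - \frac{\theta \log{\left(3 \theta^{2} + 1 \right)}}{2} + \frac{23 \theta}{27} - \frac{23 \sqrt{3} \operatorname{atan}{\left(\sqrt{3} \theta \right)}}{81}; value = - \frac{25 \log{\left(13 \right)}}{9} - \frac{23 \sqrt{3} \operatorname{atan}{\left(2 \sqrt{3} \right)}}{81} + \frac{5 \log{\left(\frac{7}{4} \right)}}{18} + \frac{23 \sqrt{3} \operatorname{atan}{\left(\frac{\sqrt{3}}{2} \right)}}{81} + \frac{22}{9}

Check any antiderivative F(\theta) by computing F'(\theta) and comparing it with f(\theta).
F(\theta) = - \frac{2 \theta^{3} \log{\left(3 \theta^{2} + 1 \right)}}{9} + \frac{4 \theta^{3}}{27} - \frac{\theta \log{\left(3 \theta^{2} + 1 \right)}}{2} + \frac{23 \theta}{27} - \frac{23 \sqrt{3} \operatorname{atan}{\left(\sqrt{3} \theta \right)}}{81} is an antiderivative of f.
Check: d/d\theta[- \frac{2 \theta^{3} \log{\left(3 \theta^{2} + 1 \right)}}{9} + \frac{4 \theta^{3}}{27} - \frac{\theta \log{\left(3 \theta^{2} + 1 \right)}}{2} + \frac{23 \theta}{27} - \frac{23 \sqrt{3} \operatorname{atan}{\left(\sqrt{3} \theta \right)}}{81}] = - \frac{2 \theta^{2} \log{\left(3 \theta^{2} + 1 \right)}}{3} - \frac{\log{\left(3 \theta^{2} + 1 \right)}}{2}, which equals f(\theta).
F(2) = - \frac{25 \log{\left(13 \right)}}{9} - \frac{23 \sqrt{3} \operatorname{atan}{\left(2 \sqrt{3} \right)}}{81} + \frac{26}{9}; F(1/2) = - \frac{23 \sqrt{3} \operatorname{atan}{\left(\frac{\sqrt{3}}{2} \right)}}{81} - \frac{5 \log{\left(\frac{7}{4} \right)}}{18} + \frac{4}{9}.
Integral = F(2) - F(1/2) = - \frac{25 \log{\left(13 \right)}}{9} - \frac{23 \sqrt{3} \operatorname{atan}{\left(2 \sqrt{3} \right)}}{81} + \frac{5 \log{\left(\frac{7}{4} \right)}}{18} + \frac{23 \sqrt{3} \operatorname{atan}{\left(\frac{\sqrt{3}}{2} \right)}}{81} + \frac{22}{9}.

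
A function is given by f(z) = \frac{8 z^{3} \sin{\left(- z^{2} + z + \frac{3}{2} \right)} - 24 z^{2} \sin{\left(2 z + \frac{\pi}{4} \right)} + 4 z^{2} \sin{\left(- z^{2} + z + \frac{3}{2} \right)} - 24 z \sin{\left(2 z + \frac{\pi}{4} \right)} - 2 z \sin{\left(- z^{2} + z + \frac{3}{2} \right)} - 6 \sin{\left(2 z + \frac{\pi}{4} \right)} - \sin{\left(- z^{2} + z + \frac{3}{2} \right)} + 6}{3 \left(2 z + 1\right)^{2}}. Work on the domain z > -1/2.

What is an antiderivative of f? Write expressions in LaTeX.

An antiderivative is F(z) = \frac{3 \left(2 z + 1\right) \cos{\left(2 z + \frac{\pi}{4} \right)} + \left(2 z + 1\right) \cos{\left(- z^{2} + z + \frac{3}{2} \right)} - 3}{3 \left(2 z + 1\right)}.

Whatever form F(z) takes, F'(z) = f(z) is non-negotiable.
Check: d/dz[\frac{3 \left(2 z + 1\right) \cos{\left(2 z + \frac{\pi}{4} \right)} + \left(2 z + 1\right) \cos{\left(- z^{2} + z + \frac{3}{2} \right)} - 3}{3 \left(2 z + 1\right)}] = \frac{8 z^{3} \sin{\left(- z^{2} + z + \frac{3}{2} \right)} - 24 z^{2} \sin{\left(2 z + \frac{\pi}{4} \right)} + 4 z^{2} \sin{\left(- z^{2} + z + \frac{3}{2} \right)} - 24 z \sin{\left(2 z + \frac{\pi}{4} \right)} - 2 z \sin{\left(- z^{2} + z + \frac{3}{2} \right)} - 6 \sin{\left(2 z + \frac{\pi}{4} \right)} - \sin{\left(- z^{2} + z + \frac{3}{2} \right)} + 6}{12 z^{2} + 12 z + 3}, which equals f(z).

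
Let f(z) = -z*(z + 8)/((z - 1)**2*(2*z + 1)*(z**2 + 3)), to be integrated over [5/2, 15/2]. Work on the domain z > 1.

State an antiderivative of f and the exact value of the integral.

The denominator factors as (z - 1)**2*(2*z + 1)*(z**2 + 3); partial fractions split f into directly integrable pieces: -(31*z - 87)/(104*(z**2 + 3)) + 20/(39*(2*z + 1)) + 1/(24*(z - 1)) - 3/(4*(z - 1)**2).
F(z) = log(z - 1)/24 + 10*log(z + 1/2)/39 - 31*log(z**2 + 3)/208 + 29*sqrt(3)*atan(sqrt(3)*z/3)/104 + 3/(4*z - 4) is an antiderivative of f.
Check: d/dz[log(z - 1)/24 + 10*log(z + 1/2)/39 - 31*log(z**2 + 3)/208 + 29*sqrt(3)*atan(sqrt(3)*z/3)/104 + 3/(4*z - 4)] = (-z**2 - 8*z)/(2*z**5 - 3*z**4 + 6*z**3 - 8*z**2 + 3), which equals f(z).
F(15/2) = -31*log(237/4)/208 + log(13/2)/24 + 3/26 + 10*log(8)/39 + 29*sqrt(3)*atan(5*sqrt(3)/2)/104; F(5/2) = -31*log(37/4)/208 + log(3/2)/24 + 10*log(3)/39 + 29*sqrt(3)*atan(5*sqrt(3)/6)/104 + 1/2.
Integral = F(15/2) - F(5/2) = -31*log(237/4)/208 - 29*sqrt(3)*atan(5*sqrt(3)/6)/104 - 5/13 - 10*log(3)/39 - log(3/2)/24 + log(13/2)/24 + 31*log(37/4)/208 + 10*log(8)/39 + 29*sqrt(3)*atan(5*sqrt(3)/2)/104.

Antiderivative: F(z) = log(z - 1)/24 + 10*log(z + 1/2)/39 - 31*log(z**2 + 3)/208 + 29*sqrt(3)*atan(sqrt(3)*z/3)/104 + 3/(4*z - 4); value = -31*log(237/4)/208 - 29*sqrt(3)*atan(5*sqrt(3)/6)/104 - 5/13 - 10*log(3)/39 - log(3/2)/24 + log(13/2)/24 + 31*log(37/4)/208 + 10*log(8)/39 + 29*sqrt(3)*atan(5*sqrt(3)/2)/104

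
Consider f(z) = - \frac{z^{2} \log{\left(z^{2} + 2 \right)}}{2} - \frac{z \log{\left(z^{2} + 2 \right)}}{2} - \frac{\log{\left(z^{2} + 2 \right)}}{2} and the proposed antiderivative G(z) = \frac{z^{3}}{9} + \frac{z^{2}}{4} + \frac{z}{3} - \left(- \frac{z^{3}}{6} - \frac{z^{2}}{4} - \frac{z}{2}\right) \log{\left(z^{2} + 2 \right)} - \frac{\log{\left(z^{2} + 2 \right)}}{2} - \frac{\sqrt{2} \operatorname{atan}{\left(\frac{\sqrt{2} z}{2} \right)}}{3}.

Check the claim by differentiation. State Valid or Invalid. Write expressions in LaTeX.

Invalid: d/dz[G] - f = \frac{3 z^{4} \log{\left(z^{2} + 2 \right)} + 2 z^{4} + 3 z^{3} \log{\left(z^{2} + 2 \right)} + 3 z^{3} + 9 z^{2} \log{\left(z^{2} + 2 \right)} + 6 z^{2} + 6 z \log{\left(z^{2} + 2 \right)} + 6 \log{\left(z^{2} + 2 \right)}}{3 z^{2} + 6}, which is not 0.

d/dz[G] = \frac{3 z^{4} \log{\left(z^{2} + 2 \right)} + 4 z^{4} + 3 z^{3} \log{\left(z^{2} + 2 \right)} + 6 z^{3} + 9 z^{2} \log{\left(z^{2} + 2 \right)} + 12 z^{2} + 6 z \log{\left(z^{2} + 2 \right)} + 6 \log{\left(z^{2} + 2 \right)}}{6 z^{2} + 12}
d/dz[G] - f(z) = \frac{3 z^{4} \log{\left(z^{2} + 2 \right)} + 2 z^{4} + 3 z^{3} \log{\left(z^{2} + 2 \right)} + 3 z^{3} + 9 z^{2} \log{\left(z^{2} + 2 \right)} + 6 z^{2} + 6 z \log{\left(z^{2} + 2 \right)} + 6 \log{\left(z^{2} + 2 \right)}}{3 z^{2} + 6} != 0.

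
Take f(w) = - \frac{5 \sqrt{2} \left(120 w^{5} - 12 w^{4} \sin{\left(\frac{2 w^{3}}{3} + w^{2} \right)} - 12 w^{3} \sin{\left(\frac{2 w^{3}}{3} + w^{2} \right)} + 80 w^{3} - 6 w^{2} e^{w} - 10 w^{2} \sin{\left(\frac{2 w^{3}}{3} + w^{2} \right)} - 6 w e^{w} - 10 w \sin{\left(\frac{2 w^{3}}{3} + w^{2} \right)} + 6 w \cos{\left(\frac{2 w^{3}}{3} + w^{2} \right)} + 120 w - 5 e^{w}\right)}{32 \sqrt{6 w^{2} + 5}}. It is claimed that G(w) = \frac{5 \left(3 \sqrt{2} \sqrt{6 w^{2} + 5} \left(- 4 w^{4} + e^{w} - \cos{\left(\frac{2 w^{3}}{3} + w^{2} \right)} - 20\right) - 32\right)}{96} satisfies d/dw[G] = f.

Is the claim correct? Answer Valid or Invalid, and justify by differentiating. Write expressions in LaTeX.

d/dw[G] = \frac{- 600 \sqrt{2} w^{5} + 60 \sqrt{2} w^{4} \sin{\left(\frac{2 w^{3}}{3} + w^{2} \right)} + 60 \sqrt{2} w^{3} \sin{\left(\frac{2 w^{3}}{3} + w^{2} \right)} - 400 \sqrt{2} w^{3} + 30 \sqrt{2} w^{2} e^{w} + 50 \sqrt{2} w^{2} \sin{\left(\frac{2 w^{3}}{3} + w^{2} \right)} + 30 \sqrt{2} w e^{w} + 50 \sqrt{2} w \sin{\left(\frac{2 w^{3}}{3} + w^{2} \right)} - 30 \sqrt{2} w \cos{\left(\frac{2 w^{3}}{3} + w^{2} \right)} - 600 \sqrt{2} w + 25 \sqrt{2} e^{w}}{32 \sqrt{6 w^{2} + 5}}
This equals f(w) exactly, so the claim holds.

Valid. The derivative of G reproduces f.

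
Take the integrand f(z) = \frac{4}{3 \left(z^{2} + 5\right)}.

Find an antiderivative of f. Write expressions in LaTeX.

An antiderivative is F(z) = \frac{4 \sqrt{5} \operatorname{atan}{\left(\frac{\sqrt{5} z}{5} \right)}}{15}.

A first test for any F(z): its z-derivative must equal f(z) identically.
Check: d/dz[\frac{4 \sqrt{5} \operatorname{atan}{\left(\frac{\sqrt{5} z}{5} \right)}}{15}] = \frac{4}{3 z^{2} + 15}, which equals f(z).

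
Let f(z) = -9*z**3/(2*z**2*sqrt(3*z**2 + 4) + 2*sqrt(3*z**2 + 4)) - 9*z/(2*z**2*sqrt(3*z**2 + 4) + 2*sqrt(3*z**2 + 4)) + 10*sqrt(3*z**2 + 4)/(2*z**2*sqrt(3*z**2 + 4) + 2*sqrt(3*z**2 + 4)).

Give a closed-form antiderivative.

An antiderivative is F(z) = -3*sqrt(3*z**2 + 4)/2 + 5*atan(z).

The integrand splits into summands that can be handled one at a time.
Check: d/dz[-3*sqrt(3*z**2 + 4)/2 + 5*atan(z)] = (-9*z**3 - 9*z + 10*sqrt(3*z**2 + 4))/(2*z**2*sqrt(3*z**2 + 4) + 2*sqrt(3*z**2 + 4)), which equals f(z).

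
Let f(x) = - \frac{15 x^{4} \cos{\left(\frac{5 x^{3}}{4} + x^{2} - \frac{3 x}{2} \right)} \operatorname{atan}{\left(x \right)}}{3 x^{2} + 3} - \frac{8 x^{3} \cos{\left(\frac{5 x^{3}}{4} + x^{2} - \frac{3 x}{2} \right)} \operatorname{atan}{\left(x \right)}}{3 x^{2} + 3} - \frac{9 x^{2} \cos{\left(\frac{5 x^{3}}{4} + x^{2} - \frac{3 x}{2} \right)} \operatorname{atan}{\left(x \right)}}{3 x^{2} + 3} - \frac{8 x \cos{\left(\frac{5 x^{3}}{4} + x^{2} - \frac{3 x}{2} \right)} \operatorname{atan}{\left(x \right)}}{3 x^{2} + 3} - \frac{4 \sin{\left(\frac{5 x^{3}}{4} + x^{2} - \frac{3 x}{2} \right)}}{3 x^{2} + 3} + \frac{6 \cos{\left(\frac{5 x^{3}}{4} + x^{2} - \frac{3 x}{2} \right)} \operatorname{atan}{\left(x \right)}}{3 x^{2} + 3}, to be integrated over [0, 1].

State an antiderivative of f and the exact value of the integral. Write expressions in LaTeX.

f has the shape u'v + uv' for u = - \frac{4 \operatorname{atan}{\left(x \right)}}{3} and v = \sin{\left(\frac{5 x^{3}}{4} + x^{2} - \frac{3 x}{2} \right)} — it is the derivative of the product u*v.
F(x) = - \frac{4 \sin{\left(\frac{5 x^{3}}{4} + x^{2} - \frac{3 x}{2} \right)} \operatorname{atan}{\left(x \right)}}{3} is an antiderivative of f.
Check: d/dx[- \frac{4 \sin{\left(\frac{5 x^{3}}{4} + x^{2} - \frac{3 x}{2} \right)} \operatorname{atan}{\left(x \right)}}{3}] = \frac{- 15 x^{4} \cos{\left(\frac{5 x^{3}}{4} + x^{2} - \frac{3 x}{2} \right)} \operatorname{atan}{\left(x \right)} - 8 x^{3} \cos{\left(\frac{5 x^{3}}{4} + x^{2} - \frac{3 x}{2} \right)} \operatorname{atan}{\left(x \right)} - 9 x^{2} \cos{\left(\frac{5 x^{3}}{4} + x^{2} - \frac{3 x}{2} \right)} \operatorname{atan}{\left(x \right)} - 8 x \cos{\left(\frac{5 x^{3}}{4} + x^{2} - \frac{3 x}{2} \right)} \operatorname{atan}{\left(x \right)} - 4 \sin{\left(\frac{5 x^{3}}{4} + x^{2} - \frac{3 x}{2} \right)} + 6 \cos{\left(\frac{5 x^{3}}{4} + x^{2} - \frac{3 x}{2} \right)} \operatorname{atan}{\left(x \right)}}{3 x^{2} + 3}, which equals f(x).
F(1) = - \frac{\pi \sin{\left(\frac{3}{4} \right)}}{3}; F(0) = 0.
Integral = F(1) - F(0) = - \frac{\pi \sin{\left(\frac{3}{4} \right)}}{3}.

Antiderivative: F(x) = - \frac{4 \sin{\left(\frac{5 x^{3}}{4} + x^{2} - \frac{3 x}{2} \right)} \operatorname{atan}{\left(x \right)}}{3}; value = - \frac{\pi \sin{\left(\frac{3}{4} \right)}}{3}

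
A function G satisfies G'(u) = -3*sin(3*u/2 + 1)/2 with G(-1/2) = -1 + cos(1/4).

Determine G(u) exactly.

Any candidate G(u) must reproduce the stated G'(u) exactly.
A general antiderivative is cos(3*u/2 + 1) + C.
The condition gives C = -1 + cos(1/4) - (cos(1/4)) = -1.
So G(u) = cos(3*u/2 + 1) - 1.
Check: d/du[cos(3*u/2 + 1) - 1] = -3*sin(3*u/2 + 1)/2 = G'(u).

G(u) = cos(3*u/2 + 1) - 1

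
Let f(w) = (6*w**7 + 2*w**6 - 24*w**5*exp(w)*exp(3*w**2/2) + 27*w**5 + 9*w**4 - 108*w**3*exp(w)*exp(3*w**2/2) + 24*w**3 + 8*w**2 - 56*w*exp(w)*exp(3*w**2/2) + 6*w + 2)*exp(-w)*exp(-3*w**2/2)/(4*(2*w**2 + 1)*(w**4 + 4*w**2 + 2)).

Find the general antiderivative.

Differentiate the proposed F(w) back; it has to land on f(w) exactly.
Check: d/dw[(-8*exp(w)*exp(3*w**2/2)*log(2*w**2 + 1) + exp(w)*exp(3*w**2/2)*log(w**4 + 4*w**2 + 2) - 1)*exp(-w)*exp(-3*w**2/2)/4] = (6*w**7 + 2*w**6 - 24*w**5*exp(w)*exp(3*w**2/2) + 27*w**5 + 9*w**4 - 108*w**3*exp(w)*exp(3*w**2/2) + 24*w**3 + 8*w**2 - 56*w*exp(w)*exp(3*w**2/2) + 6*w + 2)/(8*w**6*exp(w)*exp(3*w**2/2) + 36*w**4*exp(w)*exp(3*w**2/2) + 32*w**2*exp(w)*exp(3*w**2/2) + 8*exp(w)*exp(3*w**2/2)), which equals f(w).

F(w) = (-8*exp(w)*exp(3*w**2/2)*log(2*w**2 + 1) + exp(w)*exp(3*w**2/2)*log(w**4 + 4*w**2 + 2) - 1)*exp(-w)*exp(-3*w**2/2)/4 + C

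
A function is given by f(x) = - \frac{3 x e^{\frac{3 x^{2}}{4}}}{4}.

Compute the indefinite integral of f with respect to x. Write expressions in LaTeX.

F(x) = - \frac{e^{\frac{3 x^{2}}{4}}}{2} + C

f matches the chain-rule pattern g'(h)*h' with inner function h(x) = \frac{3 x^{2}}{4}; substituting u = h(x) collapses the integral.
Check: d/dx[- \frac{e^{\frac{3 x^{2}}{4}}}{2}] = - \frac{3 x e^{\frac{3 x^{2}}{4}}}{4} = f(x).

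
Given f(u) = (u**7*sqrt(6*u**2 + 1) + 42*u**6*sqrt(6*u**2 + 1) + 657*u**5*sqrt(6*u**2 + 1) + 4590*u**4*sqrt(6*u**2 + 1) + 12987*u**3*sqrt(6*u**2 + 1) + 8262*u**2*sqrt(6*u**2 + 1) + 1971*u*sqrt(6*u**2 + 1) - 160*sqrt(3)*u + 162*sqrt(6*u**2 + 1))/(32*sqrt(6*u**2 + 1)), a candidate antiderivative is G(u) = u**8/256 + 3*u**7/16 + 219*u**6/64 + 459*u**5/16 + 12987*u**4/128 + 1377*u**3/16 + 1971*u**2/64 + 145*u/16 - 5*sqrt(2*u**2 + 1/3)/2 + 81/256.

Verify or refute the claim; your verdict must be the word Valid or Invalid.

d/du[G] = (u**7*sqrt(6*u**2 + 1) + 42*u**6*sqrt(6*u**2 + 1) + 657*u**5*sqrt(6*u**2 + 1) + 4590*u**4*sqrt(6*u**2 + 1) + 12987*u**3*sqrt(6*u**2 + 1) + 8262*u**2*sqrt(6*u**2 + 1) + 1971*u*sqrt(6*u**2 + 1) - 160*sqrt(3)*u + 290*sqrt(6*u**2 + 1))/(32*sqrt(6*u**2 + 1))
d/du[G] - f(u) = 4 != 0.

Invalid: d/du[G] - f = 4, which is not 0.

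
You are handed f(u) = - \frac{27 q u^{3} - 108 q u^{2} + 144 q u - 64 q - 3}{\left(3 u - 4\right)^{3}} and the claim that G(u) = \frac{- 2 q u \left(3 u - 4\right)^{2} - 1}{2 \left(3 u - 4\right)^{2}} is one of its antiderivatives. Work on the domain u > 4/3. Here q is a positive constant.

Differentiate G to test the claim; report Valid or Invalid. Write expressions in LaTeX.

d/du[G] = \frac{- 27 q u^{3} + 108 q u^{2} - 144 q u + 64 q + 3}{27 u^{3} - 108 u^{2} + 144 u - 64}
This equals f(u) exactly, so the claim holds.

Valid - differentiating G returns exactly f.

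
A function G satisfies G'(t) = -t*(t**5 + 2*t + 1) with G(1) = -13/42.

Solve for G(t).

G(t) = -t**7/7 - 2*t**3/3 - t**2/2 + 1

Any candidate G(t) must reproduce the stated G'(t) exactly.
A general antiderivative is -t**7/7 - 2*t**3/3 - t**2/2 + C.
The condition gives C = -13/42 - (-55/42) = 1.
So G(t) = -t**7/7 - 2*t**3/3 - t**2/2 + 1.
Check: d/dt[-t**7/7 - 2*t**3/3 - t**2/2 + 1] = -t**6 - 2*t**2 - t, which equals G'(t).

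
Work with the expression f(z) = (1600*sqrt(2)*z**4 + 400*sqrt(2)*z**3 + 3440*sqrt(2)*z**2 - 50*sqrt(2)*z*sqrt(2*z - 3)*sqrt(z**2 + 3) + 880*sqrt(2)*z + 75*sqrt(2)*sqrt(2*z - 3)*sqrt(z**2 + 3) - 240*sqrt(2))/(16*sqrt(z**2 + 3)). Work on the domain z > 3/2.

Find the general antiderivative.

Check any antiderivative F(z) by computing F'(z) and comparing it with f(z).
Check: d/dz[25*z**3*sqrt(2*z**2 + 6) - 5*z**2*sqrt(z - 3/2)/2 + 25*z**2*sqrt(2*z**2 + 6)/3 + 15*z*sqrt(z - 3/2)/2 - 5*z*sqrt(2*z**2 + 6) - 45*sqrt(z - 3/2)/8 + 5*sqrt(2*z**2 + 6)] = sqrt(2)*(1600*z**4*sqrt(2*z - 3) + 400*z**3*sqrt(2*z - 3) + 3440*z**2*sqrt(2*z - 3) - 100*z**2*sqrt(z**2 + 3) + 880*z*sqrt(2*z - 3) + 300*z*sqrt(z**2 + 3) - 240*sqrt(2*z - 3) - 225*sqrt(z**2 + 3))/(16*sqrt(2*z - 3)*sqrt(z**2 + 3)), which equals f(z).

F(z) = 25*z**3*sqrt(2*z**2 + 6) - 5*z**2*sqrt(z - 3/2)/2 + 25*z**2*sqrt(2*z**2 + 6)/3 + 15*z*sqrt(z - 3/2)/2 - 5*z*sqrt(2*z**2 + 6) - 45*sqrt(z - 3/2)/8 + 5*sqrt(2*z**2 + 6) + C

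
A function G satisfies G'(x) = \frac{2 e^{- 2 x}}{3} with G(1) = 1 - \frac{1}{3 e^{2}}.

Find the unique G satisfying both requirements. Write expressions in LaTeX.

G(x) = 1 - \frac{e^{- 2 x}}{3}

A candidate passes only if d/dx[G] lands on the given G'(x) exactly.
A general antiderivative is - \frac{e^{- 2 x}}{3} + C.
The condition gives C = 1 - \frac{1}{3 e^{2}} - (- \frac{1}{3 e^{2}}) = 1.
So G(x) = 1 - \frac{e^{- 2 x}}{3}.
Check: d/dx[1 - \frac{e^{- 2 x}}{3}] = \frac{2 e^{- 2 x}}{3} = G'(x).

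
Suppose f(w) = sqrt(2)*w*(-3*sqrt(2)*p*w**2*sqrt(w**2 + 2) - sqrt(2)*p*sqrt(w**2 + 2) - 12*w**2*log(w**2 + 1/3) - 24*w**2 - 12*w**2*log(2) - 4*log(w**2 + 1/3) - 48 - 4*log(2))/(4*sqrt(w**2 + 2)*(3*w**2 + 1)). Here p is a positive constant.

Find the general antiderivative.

Whatever form F(w) takes, F'(w) = f(w) is non-negotiable.
Check: d/dw[sqrt(2)*(-sqrt(2)*p*w**2 - 8*sqrt(w**2 + 2)*log(w**2 + 1/3) - 8*sqrt(w**2 + 2)*log(2))/8] = (-3*p*w**3*sqrt(w**2 + 2) - p*w*sqrt(w**2 + 2) - 6*sqrt(2)*w**3*log(w**2 + 1/3) - 12*sqrt(2)*w**3 - 6*sqrt(2)*w**3*log(2) - 2*sqrt(2)*w*log(w**2 + 1/3) - 24*sqrt(2)*w - 2*sqrt(2)*w*log(2))/(6*w**2*sqrt(w**2 + 2) + 2*sqrt(w**2 + 2)), which equals f(w).

F(w) = sqrt(2)*(-sqrt(2)*p*w**2 - 8*sqrt(w**2 + 2)*log(w**2 + 1/3) - 8*sqrt(w**2 + 2)*log(2))/8 + C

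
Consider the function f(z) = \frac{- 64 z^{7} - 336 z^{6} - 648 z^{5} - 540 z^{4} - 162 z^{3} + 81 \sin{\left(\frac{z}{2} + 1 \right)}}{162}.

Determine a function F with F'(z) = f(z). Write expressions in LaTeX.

Recover f(z) by differentiating a candidate F(z); any mismatch rules it out.
Check: d/dz[- \frac{\left(- \frac{2 z^{2}}{3} - z\right)^{4}}{4} - \cos{\left(\frac{z}{2} + 1 \right)}] = - \frac{32 z^{7}}{81} - \frac{56 z^{6}}{27} - 4 z^{5} - \frac{10 z^{4}}{3} - z^{3} + \frac{\sin{\left(\frac{z}{2} + 1 \right)}}{2}, which equals f(z).

An antiderivative is F(z) = - \frac{\left(- \frac{2 z^{2}}{3} - z\right)^{4}}{4} - \cos{\left(\frac{z}{2} + 1 \right)}.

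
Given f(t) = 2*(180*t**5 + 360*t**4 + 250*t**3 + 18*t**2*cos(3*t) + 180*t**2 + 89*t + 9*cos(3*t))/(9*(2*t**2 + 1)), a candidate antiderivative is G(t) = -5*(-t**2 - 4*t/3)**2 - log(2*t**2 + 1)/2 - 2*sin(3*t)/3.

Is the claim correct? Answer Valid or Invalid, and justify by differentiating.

d/dt[G] = (-360*t**5 - 720*t**4 - 500*t**3 - 36*t**2*cos(3*t) - 360*t**2 - 178*t - 18*cos(3*t))/(18*t**2 + 9)
d/dt[G] - f(t) = (-720*t**5 - 1440*t**4 - 1000*t**3 - 72*t**2*cos(3*t) - 720*t**2 - 356*t - 36*cos(3*t))/(18*t**2 + 9) != 0.

Invalid: d/dt[G] - f = (-720*t**5 - 1440*t**4 - 1000*t**3 - 72*t**2*cos(3*t) - 720*t**2 - 356*t - 36*cos(3*t))/(18*t**2 + 9), which is not 0.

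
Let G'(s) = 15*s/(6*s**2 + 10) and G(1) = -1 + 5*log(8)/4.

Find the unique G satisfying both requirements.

G(s) = 5*log(3*s**2 + 5)/4 - 1

G'(s) matches the chain-rule pattern g'(h)*h' with inner function h(s) = 3*s**2 + 5; substituting u = h(s) collapses the integral.
A general antiderivative is 5*log(3*s**2 + 5)/4 + C.
The condition gives C = -1 + 5*log(8)/4 - (5*log(8)/4) = -1.
So G(s) = 5*log(3*s**2 + 5)/4 - 1.
Check: d/ds[5*log(3*s**2 + 5)/4 - 1] = 15*s/(6*s**2 + 10) = G'(s).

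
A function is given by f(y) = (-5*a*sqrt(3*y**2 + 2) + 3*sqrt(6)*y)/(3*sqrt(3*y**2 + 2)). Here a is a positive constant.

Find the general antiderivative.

Check any antiderivative F(y) by computing F'(y) and comparing it with f(y).
Check: d/dy[sqrt(3)*(-5*sqrt(3)*a*y + 3*sqrt(2)*sqrt(3*y**2 + 2))/9] = (-5*a*sqrt(3*y**2 + 2) + 3*sqrt(6)*y)/(3*sqrt(3*y**2 + 2)) = f(y).

F(y) = sqrt(3)*(-5*sqrt(3)*a*y + 3*sqrt(2)*sqrt(3*y**2 + 2))/9 + C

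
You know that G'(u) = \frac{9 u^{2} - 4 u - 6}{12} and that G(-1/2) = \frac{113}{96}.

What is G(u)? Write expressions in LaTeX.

Whatever form G(u) takes, its d/du must return the stated G'(u).
A general antiderivative is \frac{u^{3}}{4} - \frac{u^{2}}{6} - \frac{u}{2} + C.
The condition gives C = \frac{113}{96} - (\frac{17}{96}) = 1.
So G(u) = \frac{u^{3}}{4} - \frac{u^{2}}{6} - \frac{u}{2} + 1.
Check: d/du[\frac{u^{3}}{4} - \frac{u^{2}}{6} - \frac{u}{2} + 1] = \frac{3 u^{2}}{4} - \frac{u}{3} - \frac{1}{2}, which equals G'(u).

G(u) = \frac{u^{3}}{4} - \frac{u^{2}}{6} - \frac{u}{2} + 1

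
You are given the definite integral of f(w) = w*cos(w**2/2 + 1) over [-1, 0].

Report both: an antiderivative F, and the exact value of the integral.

The substitution u = w**2/2 + 1 works: f is exactly (dF/du)*(du/dw) for that inner function.
F(w) = sin(w**2/2 + 1) is an antiderivative of f.
Check: d/dw[sin(w**2/2 + 1)] = w*cos(w**2/2 + 1) = f(w).
F(0) = sin(1); F(-1) = sin(3/2).
Integral = F(0) - F(-1) = -sin(3/2) + sin(1).

Antiderivative: F(w) = sin(w**2/2 + 1); value = -sin(3/2) + sin(1)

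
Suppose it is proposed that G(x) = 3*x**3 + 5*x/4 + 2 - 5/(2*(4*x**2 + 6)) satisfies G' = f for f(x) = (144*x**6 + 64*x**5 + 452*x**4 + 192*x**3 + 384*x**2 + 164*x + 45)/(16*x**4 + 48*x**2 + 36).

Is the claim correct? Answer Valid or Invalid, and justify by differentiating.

d/dx[G] = (144*x**6 + 452*x**4 + 384*x**2 + 20*x + 45)/(16*x**4 + 48*x**2 + 36)
d/dx[G] - f(x) = -4*x != 0.

Invalid: d/dx[G] - f = -4*x, which is not 0.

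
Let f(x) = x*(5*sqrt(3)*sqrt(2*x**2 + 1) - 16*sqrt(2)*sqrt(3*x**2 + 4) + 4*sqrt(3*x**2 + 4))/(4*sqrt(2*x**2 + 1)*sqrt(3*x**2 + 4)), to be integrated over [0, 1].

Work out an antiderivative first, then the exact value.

For F(x) to be correct the identity F'(x) - f(x) = 0 must hold.
F(x) = sqrt(3)*(-8*sqrt(6)*sqrt(2*x**2 + 1) + 2*sqrt(3)*sqrt(2*x**2 + 1) + 5*sqrt(3*x**2 + 4))/12 is an antiderivative of f.
Check: d/dx[sqrt(3)*(-8*sqrt(6)*sqrt(2*x**2 + 1) + 2*sqrt(3)*sqrt(2*x**2 + 1) + 5*sqrt(3*x**2 + 4))/12] = (5*sqrt(3)*x*sqrt(2*x**2 + 1) - 16*sqrt(2)*x*sqrt(3*x**2 + 4) + 4*x*sqrt(3*x**2 + 4))/(4*sqrt(2*x**2 + 1)*sqrt(3*x**2 + 4)), which equals f(x).
F(1) = -2*sqrt(6) + sqrt(3)/2 + 5*sqrt(21)/12; F(0) = -2*sqrt(2) + 1/2 + 5*sqrt(3)/6.
Integral = F(1) - F(0) = -2*sqrt(6) - sqrt(3)/3 - 1/2 + 5*sqrt(21)/12 + 2*sqrt(2).

Antiderivative: F(x) = sqrt(3)*(-8*sqrt(6)*sqrt(2*x**2 + 1) + 2*sqrt(3)*sqrt(2*x**2 + 1) + 5*sqrt(3*x**2 + 4))/12; value = -2*sqrt(6) - sqrt(3)/3 - 1/2 + 5*sqrt(21)/12 + 2*sqrt(2)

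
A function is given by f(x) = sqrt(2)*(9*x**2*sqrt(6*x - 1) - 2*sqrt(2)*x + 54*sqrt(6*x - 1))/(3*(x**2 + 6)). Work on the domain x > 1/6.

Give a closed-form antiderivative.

An antiderivative is F(x) = sqrt(2)*(12*x*sqrt(6*x - 1) - 2*sqrt(6*x - 1) - 2*sqrt(2)*log(x**2 + 6))/6.

For F(x) to be correct the identity F'(x) - f(x) = 0 must hold.
Check: d/dx[sqrt(2)*(12*x*sqrt(6*x - 1) - 2*sqrt(6*x - 1) - 2*sqrt(2)*log(x**2 + 6))/6] = (54*sqrt(2)*x**3 - 9*sqrt(2)*x**2 - 4*x*sqrt(6*x - 1) + 324*sqrt(2)*x - 54*sqrt(2))/(3*x**2*sqrt(6*x - 1) + 18*sqrt(6*x - 1)), which equals f(x).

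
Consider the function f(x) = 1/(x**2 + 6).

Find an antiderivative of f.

A first test for any F(x): its x-derivative must equal f(x) identically.
Check: d/dx[sqrt(6)*atan(sqrt(6)*x/6)/6] = 1/(x**2 + 6) = f(x).

An antiderivative is F(x) = sqrt(6)*atan(sqrt(6)*x/6)/6.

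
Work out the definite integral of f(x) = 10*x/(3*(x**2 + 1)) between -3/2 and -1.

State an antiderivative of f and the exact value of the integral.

Antiderivative: F(x) = 5*log(2*x**2 + 2)/3; value = -5*log(13/2)/3 + 5*log(4)/3

f matches the chain-rule pattern g'(h)*h' with inner function h(x) = 2*x**2 + 2; substituting u = h(x) collapses the integral.
F(x) = 5*log(2*x**2 + 2)/3 is an antiderivative of f.
Check: d/dx[5*log(2*x**2 + 2)/3] = 10*x/(3*x**2 + 3), which equals f(x).
F(-1) = 5*log(4)/3; F(-3/2) = 5*log(13/2)/3.
Integral = F(-1) - F(-3/2) = -5*log(13/2)/3 + 5*log(4)/3.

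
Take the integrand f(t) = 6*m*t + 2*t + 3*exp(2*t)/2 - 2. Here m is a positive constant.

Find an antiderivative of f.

The integrand splits into summands that can be handled one at a time.
Check: d/dt[(12*m*t**2 + 4*t**2 - 8*t + 3*exp(2*t) - 20)/4] = 6*m*t + 2*t + 3*exp(2*t)/2 - 2 = f(t).

An antiderivative is F(t) = (12*m*t**2 + 4*t**2 - 8*t + 3*exp(2*t) - 20)/4.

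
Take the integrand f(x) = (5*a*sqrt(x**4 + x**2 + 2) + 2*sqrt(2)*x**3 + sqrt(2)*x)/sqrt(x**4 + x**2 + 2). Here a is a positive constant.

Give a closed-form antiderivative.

A first test for any F(x): its x-derivative must equal f(x) identically.
Check: d/dx[5*a*x + sqrt(2)*sqrt(x**4 + x**2 + 2)] = (5*a*sqrt(x**4 + x**2 + 2) + 2*sqrt(2)*x**3 + sqrt(2)*x)/sqrt(x**4 + x**2 + 2) = f(x).

An antiderivative is F(x) = 5*a*x + sqrt(2)*sqrt(x**4 + x**2 + 2).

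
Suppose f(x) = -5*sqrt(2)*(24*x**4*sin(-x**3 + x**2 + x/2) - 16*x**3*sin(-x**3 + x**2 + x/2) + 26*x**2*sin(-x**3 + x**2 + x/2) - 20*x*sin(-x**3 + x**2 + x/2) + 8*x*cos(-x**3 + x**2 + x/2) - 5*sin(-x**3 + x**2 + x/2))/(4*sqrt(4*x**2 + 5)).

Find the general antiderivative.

Recognize the product-rule pattern: f = u'v + uv' with u = -5*sqrt(2*x**2 + 5/2), v = cos(-x**3 + x**2 + x/2), so integration by parts undoes it.
Check: d/dx[-5*sqrt(2)*sqrt(4*x**2 + 5)*cos(-x**3 + x**2 + x/2)/2] = (-120*sqrt(2)*x**4*sin(-x**3 + x**2 + x/2) + 80*sqrt(2)*x**3*sin(-x**3 + x**2 + x/2) - 130*sqrt(2)*x**2*sin(-x**3 + x**2 + x/2) + 100*sqrt(2)*x*sin(-x**3 + x**2 + x/2) - 40*sqrt(2)*x*cos(-x**3 + x**2 + x/2) + 25*sqrt(2)*sin(-x**3 + x**2 + x/2))/(4*sqrt(4*x**2 + 5)), which equals f(x).

F(x) = -5*sqrt(2)*sqrt(4*x**2 + 5)*cos(-x**3 + x**2 + x/2)/2 + C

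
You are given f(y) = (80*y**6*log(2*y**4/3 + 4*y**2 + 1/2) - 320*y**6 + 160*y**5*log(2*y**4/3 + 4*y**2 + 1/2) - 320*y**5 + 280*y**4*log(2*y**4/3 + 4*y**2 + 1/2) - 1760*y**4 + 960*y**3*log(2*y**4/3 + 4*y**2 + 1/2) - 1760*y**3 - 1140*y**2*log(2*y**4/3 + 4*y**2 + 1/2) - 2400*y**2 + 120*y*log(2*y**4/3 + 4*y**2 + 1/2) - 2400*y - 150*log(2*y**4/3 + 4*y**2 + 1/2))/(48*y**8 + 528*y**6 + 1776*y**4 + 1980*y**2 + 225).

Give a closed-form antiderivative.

An antiderivative is F(y) = -10*(y + 1)*log(2*y**4/3 + 4*y**2 + 1/2)/(3*(2*y**2 + 5)).

Differentiate the proposed F(y) back; it has to land on f(y) exactly.
Check: d/dy[-10*(y + 1)*log(2*y**4/3 + 4*y**2 + 1/2)/(3*(2*y**2 + 5))] = (80*y**6*log(2*y**4/3 + 4*y**2 + 1/2) - 320*y**6 + 160*y**5*log(2*y**4/3 + 4*y**2 + 1/2) - 320*y**5 + 280*y**4*log(2*y**4/3 + 4*y**2 + 1/2) - 1760*y**4 + 960*y**3*log(2*y**4/3 + 4*y**2 + 1/2) - 1760*y**3 - 1140*y**2*log(2*y**4/3 + 4*y**2 + 1/2) - 2400*y**2 + 120*y*log(2*y**4/3 + 4*y**2 + 1/2) - 2400*y - 150*log(2*y**4/3 + 4*y**2 + 1/2))/(48*y**8 + 528*y**6 + 1776*y**4 + 1980*y**2 + 225) = f(y).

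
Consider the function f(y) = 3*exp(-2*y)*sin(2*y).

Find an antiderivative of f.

An antiderivative is F(y) = 3*(-sin(2*y) - cos(2*y))*exp(-2*y)/4.

A first test for any F(y): its y-derivative must equal f(y) identically.
Check: d/dy[3*(-sin(2*y) - cos(2*y))*exp(-2*y)/4] = 3*exp(-2*y)*sin(2*y) = f(y).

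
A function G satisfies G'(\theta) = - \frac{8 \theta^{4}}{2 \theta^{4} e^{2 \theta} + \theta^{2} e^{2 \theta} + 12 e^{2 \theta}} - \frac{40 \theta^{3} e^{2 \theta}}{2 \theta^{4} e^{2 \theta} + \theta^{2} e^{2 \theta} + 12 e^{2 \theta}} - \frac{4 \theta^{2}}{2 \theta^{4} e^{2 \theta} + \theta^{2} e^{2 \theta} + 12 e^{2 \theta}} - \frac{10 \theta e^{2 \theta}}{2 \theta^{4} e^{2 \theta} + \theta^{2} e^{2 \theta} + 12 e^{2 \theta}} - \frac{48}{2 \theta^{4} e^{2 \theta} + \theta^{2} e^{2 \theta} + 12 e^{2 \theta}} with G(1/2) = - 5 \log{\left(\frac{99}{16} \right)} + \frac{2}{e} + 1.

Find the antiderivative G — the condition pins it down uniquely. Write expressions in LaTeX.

G(\theta) = \left(- 5 e^{2 \theta} \log{\left(\theta^{4} + \frac{\theta^{2}}{2} + 6 \right)} + e^{2 \theta} + 2\right) e^{- 2 \theta}

The integrand splits into summands that can be handled one at a time.
A general antiderivative is - 5 \log{\left(\theta^{4} + \frac{\theta^{2}}{2} + 6 \right)} + 2 e^{- 2 \theta} + C.
The condition gives C = - 5 \log{\left(\frac{99}{16} \right)} + \frac{2}{e} + 1 - (- 5 \log{\left(\frac{99}{16} \right)} + \frac{2}{e}) = 1.
So G(\theta) = \left(- 5 e^{2 \theta} \log{\left(\theta^{4} + \frac{\theta^{2}}{2} + 6 \right)} + e^{2 \theta} + 2\right) e^{- 2 \theta}.
Check: d/d\theta[\left(- 5 e^{2 \theta} \log{\left(\theta^{4} + \frac{\theta^{2}}{2} + 6 \right)} + e^{2 \theta} + 2\right) e^{- 2 \theta}] = \frac{- 8 \theta^{4} - 40 \theta^{3} e^{2 \theta} - 4 \theta^{2} - 10 \theta e^{2 \theta} - 48}{2 \theta^{4} e^{2 \theta} + \theta^{2} e^{2 \theta} + 12 e^{2 \theta}}, which equals G'(\theta).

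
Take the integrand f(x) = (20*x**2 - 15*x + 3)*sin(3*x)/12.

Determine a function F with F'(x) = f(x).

An antiderivative is F(x) = (-180*x**2*cos(3*x) + 120*x*sin(3*x) + 135*x*cos(3*x) - 45*sin(3*x) + 13*cos(3*x))/324.

Recover f(x) by differentiating a candidate F(x); any mismatch rules it out.
Check: d/dx[(-180*x**2*cos(3*x) + 120*x*sin(3*x) + 135*x*cos(3*x) - 45*sin(3*x) + 13*cos(3*x))/324] = 5*x**2*sin(3*x)/3 - 5*x*sin(3*x)/4 + sin(3*x)/4, which equals f(x).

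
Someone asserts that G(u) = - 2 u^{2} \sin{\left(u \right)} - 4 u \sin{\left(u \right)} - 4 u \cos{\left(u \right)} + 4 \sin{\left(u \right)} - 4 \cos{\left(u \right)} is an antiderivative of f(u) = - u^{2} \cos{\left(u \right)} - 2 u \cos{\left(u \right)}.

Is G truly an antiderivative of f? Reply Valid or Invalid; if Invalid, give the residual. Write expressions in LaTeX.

d/du[G] = - 2 u^{2} \cos{\left(u \right)} - 4 u \cos{\left(u \right)}
d/du[G] - f(u) = - u^{2} \cos{\left(u \right)} - 2 u \cos{\left(u \right)} != 0.

Invalid: d/du[G] - f = - u^{2} \cos{\left(u \right)} - 2 u \cos{\left(u \right)}, which is not 0.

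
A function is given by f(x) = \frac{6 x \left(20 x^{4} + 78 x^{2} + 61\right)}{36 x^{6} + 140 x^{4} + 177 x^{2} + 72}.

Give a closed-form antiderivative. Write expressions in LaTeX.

A candidate is checked by its d/dx: the result must match f(x).
Check: d/dx[\frac{5 \log{\left(\frac{3 x^{2}}{2} + \frac{4}{3} \right)}}{3} - \frac{3}{2 x^{2} + 3}] = \frac{120 x^{5} + 468 x^{3} + 366 x}{36 x^{6} + 140 x^{4} + 177 x^{2} + 72}, which equals f(x).

An antiderivative is F(x) = \frac{5 \log{\left(\frac{3 x^{2}}{2} + \frac{4}{3} \right)}}{3} - \frac{3}{2 x^{2} + 3}.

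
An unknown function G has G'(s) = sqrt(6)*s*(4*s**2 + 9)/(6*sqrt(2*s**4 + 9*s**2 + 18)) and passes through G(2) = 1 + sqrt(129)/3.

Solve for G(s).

G(s) = sqrt(s**4/3 + 3*s**2/2 + 3) + 1

The substitution u = s**4/3 + 3*s**2/2 + 3 works: G'(s) is exactly (dG/du)*(du/ds) for that inner function.
A general antiderivative is sqrt(s**4/3 + 3*s**2/2 + 3) + C.
The condition gives C = 1 + sqrt(129)/3 - (sqrt(129)/3) = 1.
So G(s) = sqrt(s**4/3 + 3*s**2/2 + 3) + 1.
Check: d/ds[sqrt(s**4/3 + 3*s**2/2 + 3) + 1] = (4*sqrt(6)*s**3 + 9*sqrt(6)*s)/(6*sqrt(2*s**4 + 9*s**2 + 18)), which equals G'(s).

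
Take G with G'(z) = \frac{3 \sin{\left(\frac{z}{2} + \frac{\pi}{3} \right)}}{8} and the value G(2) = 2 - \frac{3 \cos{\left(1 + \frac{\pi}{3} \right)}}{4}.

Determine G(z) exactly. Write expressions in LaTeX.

G(z) = 2 - \frac{3 \cos{\left(\frac{z}{2} + \frac{\pi}{3} \right)}}{4}

Differentiate the proposed G(z) back; it has to land on the given G'(z).
A general antiderivative is - \frac{3 \cos{\left(\frac{z}{2} + \frac{\pi}{3} \right)}}{4} + C.
The condition gives C = 2 - \frac{3 \cos{\left(1 + \frac{\pi}{3} \right)}}{4} - (- \frac{3 \cos{\left(1 + \frac{\pi}{3} \right)}}{4}) = 2.
So G(z) = 2 - \frac{3 \cos{\left(\frac{z}{2} + \frac{\pi}{3} \right)}}{4}.
Check: d/dz[2 - \frac{3 \cos{\left(\frac{z}{2} + \frac{\pi}{3} \right)}}{4}] = \frac{3 \sin{\left(\frac{z}{2} + \frac{\pi}{3} \right)}}{8} = G'(z).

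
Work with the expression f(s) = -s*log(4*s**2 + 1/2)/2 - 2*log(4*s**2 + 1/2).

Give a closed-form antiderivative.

The integrand splits into summands that can be handled one at a time.
Check: d/ds[s**2/4 + 4*s + (-s**2/4 - 2*s)*log(4*s**2 + 1/2) - log(s**2 + 1/8)/32 - sqrt(2)*atan(2*sqrt(2)*s)] = -s*log(4*s**2 + 1/2)/2 - 2*log(4*s**2 + 1/2) = f(s).

An antiderivative is F(s) = s**2/4 + 4*s + (-s**2/4 - 2*s)*log(4*s**2 + 1/2) - log(s**2 + 1/8)/32 - sqrt(2)*atan(2*sqrt(2)*s).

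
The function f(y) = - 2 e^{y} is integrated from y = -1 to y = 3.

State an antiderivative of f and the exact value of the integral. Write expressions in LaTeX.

Recover f(y) by differentiating a candidate F(y); any mismatch rules it out.
F(y) = - 2 e^{y} is an antiderivative of f.
Check: d/dy[- 2 e^{y}] = - 2 e^{y} = f(y).
F(3) = - 2 e^{3}; F(-1) = - \frac{2}{e}.
Integral = F(3) - F(-1) = - 2 e^{3} + \frac{2}{e}.

Antiderivative: F(y) = - 2 e^{y}; value = - 2 e^{3} + \frac{2}{e}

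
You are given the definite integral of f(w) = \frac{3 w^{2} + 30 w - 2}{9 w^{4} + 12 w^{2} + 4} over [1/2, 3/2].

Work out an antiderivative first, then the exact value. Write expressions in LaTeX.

f has the shape u'v + uv' for u = \frac{1}{3 w^{2} + 2} and v = - w - 5 — it is the derivative of the product u*v.
F(w) = - \frac{w + 5}{3 w^{2} + 2} is an antiderivative of f.
Check: d/dw[- \frac{w + 5}{3 w^{2} + 2}] = \frac{3 w^{2} + 30 w - 2}{9 w^{4} + 12 w^{2} + 4} = f(w).
F(3/2) = - \frac{26}{35}; F(1/2) = -2.
Integral = F(3/2) - F(1/2) = \frac{44}{35}.

Antiderivative: F(w) = - \frac{w + 5}{3 w^{2} + 2}; value = \frac{44}{35}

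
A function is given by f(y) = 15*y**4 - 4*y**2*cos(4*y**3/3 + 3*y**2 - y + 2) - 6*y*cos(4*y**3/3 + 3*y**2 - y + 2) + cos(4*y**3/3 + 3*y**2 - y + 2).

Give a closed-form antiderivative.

An antiderivative is F(y) = 3*y**5 - sin(4*y**3/3 + 3*y**2 - y + 2).

The integrand splits into summands that can be handled one at a time.
Check: d/dy[3*y**5 - sin(4*y**3/3 + 3*y**2 - y + 2)] = 15*y**4 - 4*y**2*cos(4*y**3/3 + 3*y**2 - y + 2) - 6*y*cos(4*y**3/3 + 3*y**2 - y + 2) + cos(4*y**3/3 + 3*y**2 - y + 2) = f(y).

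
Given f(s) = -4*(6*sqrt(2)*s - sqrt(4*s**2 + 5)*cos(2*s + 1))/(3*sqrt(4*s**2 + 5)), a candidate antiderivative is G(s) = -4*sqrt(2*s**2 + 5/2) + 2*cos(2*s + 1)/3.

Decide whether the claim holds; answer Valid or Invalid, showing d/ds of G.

d/ds[G] = (-24*sqrt(2)*s - 4*sqrt(4*s**2 + 5)*sin(2*s + 1))/(3*sqrt(4*s**2 + 5))
d/ds[G] - f(s) = -4*sin(2*s + 1)/3 - 4*cos(2*s + 1)/3 != 0.

Invalid: d/ds[G] - f = -4*sin(2*s + 1)/3 - 4*cos(2*s + 1)/3, which is not 0.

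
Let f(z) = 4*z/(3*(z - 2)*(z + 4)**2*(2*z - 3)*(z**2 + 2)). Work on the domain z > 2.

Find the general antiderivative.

The denominator factors as 3*(z - 2)*(z + 4)**2*(2*z - 3)*(z**2 + 2); partial fractions split f into directly integrable pieces: 2*(35*z - 41)/(12393*(z**2 + 2)) - 64/(2057*(2*z - 3)) - 215/(88209*(z + 4)) - 4/(891*(z + 4)**2) + 1/(81*(z - 2)).
Check: d/dz[(18513*(z + 4)*log(z - 2) - 23328*(z + 4)*log(z - 3/2) - 3655*(z + 4)*log(z + 4) + 4235*(z + 4)*log(z**2 + 2) - 4961*sqrt(2)*(z + 4)*atan(sqrt(2)*z/2) + 6732)/(1499553*(z + 4))] = 4*z/(6*z**6 + 27*z**5 - 42*z**4 - 138*z**3 + 180*z**2 - 384*z + 576), which equals f(z).

F(z) = (18513*(z + 4)*log(z - 2) - 23328*(z + 4)*log(z - 3/2) - 3655*(z + 4)*log(z + 4) + 4235*(z + 4)*log(z**2 + 2) - 4961*sqrt(2)*(z + 4)*atan(sqrt(2)*z/2) + 6732)/(1499553*(z + 4)) + C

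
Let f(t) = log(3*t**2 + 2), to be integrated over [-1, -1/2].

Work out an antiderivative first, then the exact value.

Antiderivative: F(t) = (3*t*log(3*t**2 + 2) - 6*t + 2*sqrt(6)*atan(sqrt(6)*t/2))/3; value = -1 - 2*sqrt(6)*atan(sqrt(6)/4)/3 - log(11/4)/2 + 2*sqrt(6)*atan(sqrt(6)/2)/3 + log(5)

Any candidate F(t) must reproduce f(t) exactly when differentiated.
F(t) = (3*t*log(3*t**2 + 2) - 6*t + 2*sqrt(6)*atan(sqrt(6)*t/2))/3 is an antiderivative of f.
Check: d/dt[(3*t*log(3*t**2 + 2) - 6*t + 2*sqrt(6)*atan(sqrt(6)*t/2))/3] = log(3*t**2 + 2) = f(t).
F(-1/2) = -2*sqrt(6)*atan(sqrt(6)/4)/3 - log(11/4)/2 + 1; F(-1) = -log(5) - 2*sqrt(6)*atan(sqrt(6)/2)/3 + 2.
Integral = F(-1/2) - F(-1) = -1 - 2*sqrt(6)*atan(sqrt(6)/4)/3 - log(11/4)/2 + 2*sqrt(6)*atan(sqrt(6)/2)/3 + log(5).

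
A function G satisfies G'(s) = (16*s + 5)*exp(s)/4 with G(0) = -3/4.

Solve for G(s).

G(s) = ((16*s - 11)*exp(s) + 8)/4

Recognize the product-rule pattern: G'(s) = u'v + uv' with u = 4*s - 11/4, v = exp(s), so integration by parts undoes it.
A general antiderivative is (16*s - 11)*exp(s)/4 + C.
The condition gives C = -3/4 - (-11/4) = 2.
So G(s) = ((16*s - 11)*exp(s) + 8)/4.
Check: d/ds[((16*s - 11)*exp(s) + 8)/4] = 4*s*exp(s) + 5*exp(s)/4, which equals G'(s).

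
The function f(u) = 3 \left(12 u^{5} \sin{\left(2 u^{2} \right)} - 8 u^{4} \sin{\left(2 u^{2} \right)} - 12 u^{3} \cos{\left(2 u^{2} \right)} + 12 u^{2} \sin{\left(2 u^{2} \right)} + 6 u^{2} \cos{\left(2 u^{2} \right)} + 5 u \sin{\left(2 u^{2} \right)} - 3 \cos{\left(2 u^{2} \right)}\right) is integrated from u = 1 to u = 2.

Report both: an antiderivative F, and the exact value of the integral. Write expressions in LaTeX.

f has the shape v'r + vr' for v = - 9 u^{4} + 6 u^{3} - 9 u - \frac{15}{4} and r = \cos{\left(2 u^{2} \right)} — it is the derivative of the product v*r.
F(u) = - 9 u^{4} \cos{\left(2 u^{2} \right)} + 6 u^{3} \cos{\left(2 u^{2} \right)} - 9 u \cos{\left(2 u^{2} \right)} - \frac{15 \cos{\left(2 u^{2} \right)}}{4} is an antiderivative of f.
Check: d/du[- 9 u^{4} \cos{\left(2 u^{2} \right)} + 6 u^{3} \cos{\left(2 u^{2} \right)} - 9 u \cos{\left(2 u^{2} \right)} - \frac{15 \cos{\left(2 u^{2} \right)}}{4}] = 36 u^{5} \sin{\left(2 u^{2} \right)} - 24 u^{4} \sin{\left(2 u^{2} \right)} - 36 u^{3} \cos{\left(2 u^{2} \right)} + 36 u^{2} \sin{\left(2 u^{2} \right)} + 18 u^{2} \cos{\left(2 u^{2} \right)} + 15 u \sin{\left(2 u^{2} \right)} - 9 \cos{\left(2 u^{2} \right)}, which equals f(u).
F(2) = - \frac{471 \cos{\left(8 \right)}}{4}; F(1) = - \frac{63 \cos{\left(2 \right)}}{4}.
Integral = F(2) - F(1) = \frac{63 \cos{\left(2 \right)}}{4} - \frac{471 \cos{\left(8 \right)}}{4}.

Antiderivative: F(u) = - 9 u^{4} \cos{\left(2 u^{2} \right)} + 6 u^{3} \cos{\left(2 u^{2} \right)} - 9 u \cos{\left(2 u^{2} \right)} - \frac{15 \cos{\left(2 u^{2} \right)}}{4}; value = \frac{63 \cos{\left(2 \right)}}{4} - \frac{471 \cos{\left(8 \right)}}{4}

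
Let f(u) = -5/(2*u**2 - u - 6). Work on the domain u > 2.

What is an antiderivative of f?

An antiderivative is F(u) = 5*(-log(u - 2) + log(u + 3/2))/7.

The denominator factors as (u - 2)*(2*u + 3); partial fractions split f into directly integrable pieces: 10/(7*(2*u + 3)) - 5/(7*(u - 2)).
Check: d/du[5*(-log(u - 2) + log(u + 3/2))/7] = -5/(2*u**2 - u - 6) = f(u).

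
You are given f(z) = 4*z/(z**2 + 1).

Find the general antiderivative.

F(z) = 2*log(3*z**2/2 + 3/2) + C

The substitution u = 3*z**2/2 + 3/2 works: f is exactly (dF/du)*(du/dz) for that inner function.
Check: d/dz[2*log(3*z**2/2 + 3/2)] = 4*z/(z**2 + 1) = f(z).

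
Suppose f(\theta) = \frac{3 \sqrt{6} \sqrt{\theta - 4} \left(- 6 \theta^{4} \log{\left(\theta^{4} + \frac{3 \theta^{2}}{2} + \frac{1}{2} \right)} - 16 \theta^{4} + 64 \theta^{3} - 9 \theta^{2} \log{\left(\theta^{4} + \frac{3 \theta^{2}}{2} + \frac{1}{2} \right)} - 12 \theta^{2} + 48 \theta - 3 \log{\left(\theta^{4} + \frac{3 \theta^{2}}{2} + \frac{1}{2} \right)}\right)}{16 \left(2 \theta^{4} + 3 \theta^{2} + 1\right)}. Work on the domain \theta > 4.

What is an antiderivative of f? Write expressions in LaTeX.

An antiderivative is F(\theta) = - \frac{3 \sqrt{6} \left(\theta - 4\right)^{\frac{3}{2}} \log{\left(\theta^{4} + \frac{3 \theta^{2}}{2} + \frac{1}{2} \right)}}{8}.

f has the shape u'v + uv' for u = - \frac{\left(\frac{3 \theta}{2} - 6\right)^{\frac{3}{2}}}{2} and v = \log{\left(\theta^{4} + \frac{3 \theta^{2}}{2} + \frac{1}{2} \right)} — it is the derivative of the product u*v.
Check: d/d\theta[- \frac{3 \sqrt{6} \left(\theta - 4\right)^{\frac{3}{2}} \log{\left(\theta^{4} + \frac{3 \theta^{2}}{2} + \frac{1}{2} \right)}}{8}] = \frac{- 18 \sqrt{6} \theta^{4} \sqrt{\theta - 4} \log{\left(\theta^{4} + \frac{3 \theta^{2}}{2} + \frac{1}{2} \right)} - 48 \sqrt{6} \theta^{4} \sqrt{\theta - 4} + 192 \sqrt{6} \theta^{3} \sqrt{\theta - 4} - 27 \sqrt{6} \theta^{2} \sqrt{\theta - 4} \log{\left(\theta^{4} + \frac{3 \theta^{2}}{2} + \frac{1}{2} \right)} - 36 \sqrt{6} \theta^{2} \sqrt{\theta - 4} + 144 \sqrt{6} \theta \sqrt{\theta - 4} - 9 \sqrt{6} \sqrt{\theta - 4} \log{\left(\theta^{4} + \frac{3 \theta^{2}}{2} + \frac{1}{2} \right)}}{32 \theta^{4} + 48 \theta^{2} + 16}, which equals f(\theta).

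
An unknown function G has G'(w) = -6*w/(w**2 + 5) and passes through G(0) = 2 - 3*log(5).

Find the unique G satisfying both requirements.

The substitution u = w**2 + 5 works: G'(w) is exactly (dG/du)*(du/dw) for that inner function.
A general antiderivative is -3*log(w**2 + 5) + C.
The condition gives C = 2 - 3*log(5) - (-3*log(5)) = 2.
So G(w) = 2 - 3*log(w**2 + 5).
Check: d/dw[2 - 3*log(w**2 + 5)] = -6*w/(w**2 + 5) = G'(w).

G(w) = 2 - 3*log(w**2 + 5)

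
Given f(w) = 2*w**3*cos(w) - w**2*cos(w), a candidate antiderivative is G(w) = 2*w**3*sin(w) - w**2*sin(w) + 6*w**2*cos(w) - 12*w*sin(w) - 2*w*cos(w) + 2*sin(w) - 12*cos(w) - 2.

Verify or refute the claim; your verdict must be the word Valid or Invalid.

Valid - differentiating G returns exactly f.

d/dw[G] = 2*w**3*cos(w) - w**2*cos(w)
This equals f(w) exactly, so the claim holds.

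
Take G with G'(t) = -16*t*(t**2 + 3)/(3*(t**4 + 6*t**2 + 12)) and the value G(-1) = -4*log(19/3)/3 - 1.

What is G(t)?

The substitution u = t**4/3 + 2*t**2 + 4 works: G'(t) is exactly (dG/du)*(du/dt) for that inner function.
A general antiderivative is -4*log(t**4/3 + 2*t**2 + 4)/3 + C.
The condition gives C = -4*log(19/3)/3 - 1 - (-4*log(19/3)/3) = -1.
So G(t) = -4*log(t**4/3 + 2*t**2 + 4)/3 - 1.
Check: d/dt[-4*log(t**4/3 + 2*t**2 + 4)/3 - 1] = (-16*t**3 - 48*t)/(3*t**4 + 18*t**2 + 36), which equals G'(t).

G(t) = -4*log(t**4/3 + 2*t**2 + 4)/3 - 1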